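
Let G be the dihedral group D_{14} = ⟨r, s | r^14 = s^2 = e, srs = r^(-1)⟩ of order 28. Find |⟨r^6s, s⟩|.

|⟨r^6s⟩| = 2 and |⟨s⟩| = 2, so |H| is a multiple of lcm(2, 2) = 2 and divides |G| = 28.
Closing under the operation: H = {e, r^2, r^4, r^6, r^8, r^10, r^12, s, r^2s, r^4s, r^6s, r^8s, r^10s, r^12s}, so |H| = 14.

14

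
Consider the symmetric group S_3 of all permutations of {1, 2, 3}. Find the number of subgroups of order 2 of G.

3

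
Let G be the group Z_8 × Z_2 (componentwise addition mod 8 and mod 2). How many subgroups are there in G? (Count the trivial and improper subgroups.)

11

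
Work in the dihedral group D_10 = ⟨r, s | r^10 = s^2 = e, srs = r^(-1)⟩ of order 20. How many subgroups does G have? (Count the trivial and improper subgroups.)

|G| = 20, so by Lagrange every subgroup order divides 20. Divisors: 1, 2, 4, 5, 10, 20.
Subgroups by order — order 1: 1; order 2: 11; order 4: 5; order 5: 1; order 10: 3; order 20: 1.
Total: 1 + 11 + 5 + 1 + 3 + 1 = 22.

22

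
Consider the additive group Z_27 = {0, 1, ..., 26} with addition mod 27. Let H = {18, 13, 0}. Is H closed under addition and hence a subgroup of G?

18 ∈ H but its inverse 9 ∉ H, so H is not a subgroup.

No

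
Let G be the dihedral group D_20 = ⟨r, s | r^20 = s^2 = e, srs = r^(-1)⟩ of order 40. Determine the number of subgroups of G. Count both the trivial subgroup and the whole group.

48

|G| = 40, so by Lagrange every subgroup order divides 40. Divisors: 1, 2, 4, 5, 8, 10, 20, 40.
Subgroups by order — order 1: 1; order 2: 21; order 4: 11; order 5: 1; order 8: 5; order 10: 5; order 20: 3; order 40: 1.
Total: 1 + 21 + 11 + 1 + 5 + 5 + 3 + 1 = 48.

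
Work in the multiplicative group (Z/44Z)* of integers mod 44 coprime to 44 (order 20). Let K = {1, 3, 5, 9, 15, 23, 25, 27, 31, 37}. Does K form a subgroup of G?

|K| = 10 divides |G| = 20, consistent with Lagrange.
K contains the identity, every element's inverse is in K, and K is closed under ·: it is a subgroup.
In fact K = ⟨3⟩.

Yes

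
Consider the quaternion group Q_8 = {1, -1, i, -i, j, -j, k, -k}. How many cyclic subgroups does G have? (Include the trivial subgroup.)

A cyclic subgroup of order d is generated by each of its φ(d) elements of order d, so the cyclic subgroups of order d number (#elements of order d)/φ(d).
Cyclic subgroups by order — order 1: 1; order 2: 1; order 4: 3.
Total: 5.

5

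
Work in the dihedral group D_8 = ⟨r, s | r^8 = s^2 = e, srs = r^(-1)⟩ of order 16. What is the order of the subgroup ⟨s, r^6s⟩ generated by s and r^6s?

8

|⟨s⟩| = 2 and |⟨r^6s⟩| = 2, so |H| is a multiple of lcm(2, 2) = 2 and divides |G| = 16.
Closing under the operation: H = {e, r^2, r^4, r^6, s, r^2s, r^4s, r^6s}, so |H| = 8.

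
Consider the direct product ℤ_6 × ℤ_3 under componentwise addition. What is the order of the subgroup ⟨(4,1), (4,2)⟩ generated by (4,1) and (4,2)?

|⟨(4,1)⟩| = 3 and |⟨(4,2)⟩| = 3, so |H| is a multiple of lcm(3, 3) = 3 and divides |G| = 18.
Closing under the operation: H = {(0,0), (0,1), (0,2), (2,0), (2,1), (2,2), (4,0), (4,1), (4,2)}, so |H| = 9.

9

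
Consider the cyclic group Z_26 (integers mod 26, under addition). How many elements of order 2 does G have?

1

In a cyclic group of order 26, the number of elements of order d (for d | 26) is φ(d).
φ(2) = 1.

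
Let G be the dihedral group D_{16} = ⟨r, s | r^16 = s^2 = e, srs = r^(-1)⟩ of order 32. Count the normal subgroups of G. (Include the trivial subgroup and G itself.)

8

G has 36 subgroups. Checking conjugation-invariance by order — order 1: 1/1 normal; order 2: 1/17 normal; order 4: 1/9 normal; order 8: 1/5 normal; order 16: 3/3 normal; order 32: 1/1 normal.
Total normal subgroups: 8.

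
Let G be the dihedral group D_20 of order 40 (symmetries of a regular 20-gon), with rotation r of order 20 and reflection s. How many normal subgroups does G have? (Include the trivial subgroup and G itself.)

9

G has 48 subgroups. Checking conjugation-invariance by order — order 1: 1/1 normal; order 2: 1/21 normal; order 4: 1/11 normal; order 5: 1/1 normal; order 8: 0/5 normal; order 10: 1/5 normal; order 20: 3/3 normal; order 40: 1/1 normal.
Total normal subgroups: 9.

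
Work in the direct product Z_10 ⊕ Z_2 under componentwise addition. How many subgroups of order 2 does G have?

3

|G| = 20 and 2 | 20, so subgroups of order 2 are possible by Lagrange.
The subgroups of order 2 are: {(0,0), (0,1)}; {(0,0), (5,0)}; {(0,0), (5,1)}.
So G has 3 subgroups of order 2.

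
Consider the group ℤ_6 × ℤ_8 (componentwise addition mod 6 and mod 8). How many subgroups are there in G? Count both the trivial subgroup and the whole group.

|G| = 48, so by Lagrange every subgroup order divides 48. Divisors: 1, 2, 3, 4, 6, 8, 12, 16, 24, 48.
Subgroups by order — order 1: 1; order 2: 3; order 3: 1; order 4: 3; order 6: 3; order 8: 3; order 12: 3; order 16: 1; order 24: 3; order 48: 1.
Total: 1 + 3 + 1 + 3 + 3 + 3 + 3 + 1 + 3 + 1 = 22.

22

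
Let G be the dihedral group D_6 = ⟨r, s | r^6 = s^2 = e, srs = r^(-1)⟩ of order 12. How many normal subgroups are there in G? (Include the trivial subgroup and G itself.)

G has 16 subgroups. Checking conjugation-invariance by order — order 1: 1/1 normal; order 2: 1/7 normal; order 3: 1/1 normal; order 4: 0/3 normal; order 6: 3/3 normal; order 12: 1/1 normal.
Total normal subgroups: 7.

7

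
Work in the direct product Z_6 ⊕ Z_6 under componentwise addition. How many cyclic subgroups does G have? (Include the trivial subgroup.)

20

Group the elements of G by the cyclic subgroup they generate; each cyclic subgroup of order d accounts for φ(d) elements.
Cyclic subgroups by order — order 1: 1; order 2: 3; order 3: 4; order 6: 12.
Total: 20.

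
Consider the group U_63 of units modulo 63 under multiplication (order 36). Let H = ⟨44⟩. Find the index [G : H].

6

|⟨44⟩| = 6 and |G| = 36.
By Lagrange, [G : H] = |G|/|H| = 36/6 = 6.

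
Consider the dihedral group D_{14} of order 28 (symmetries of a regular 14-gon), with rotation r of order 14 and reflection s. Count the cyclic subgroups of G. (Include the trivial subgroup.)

18

Group the elements of G by the cyclic subgroup they generate; each cyclic subgroup of order d accounts for φ(d) elements.
Cyclic subgroups by order — order 1: 1; order 2: 15; order 7: 1; order 14: 1.
Total: 18.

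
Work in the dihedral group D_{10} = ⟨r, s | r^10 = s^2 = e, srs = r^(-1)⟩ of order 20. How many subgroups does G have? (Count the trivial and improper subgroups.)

22

|G| = 20, so by Lagrange every subgroup order divides 20. Divisors: 1, 2, 4, 5, 10, 20.
Subgroups by order — order 1: 1; order 2: 11; order 4: 5; order 5: 1; order 10: 3; order 20: 1.
Total: 1 + 11 + 5 + 1 + 3 + 1 = 22.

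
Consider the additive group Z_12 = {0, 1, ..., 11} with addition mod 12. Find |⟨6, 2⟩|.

|⟨6⟩| = 2 and |⟨2⟩| = 6, so |H| is a multiple of lcm(2, 6) = 6 and divides |G| = 12.
Closing under the operation: H = {0, 2, 4, 6, 8, 10}, so |H| = 6.

6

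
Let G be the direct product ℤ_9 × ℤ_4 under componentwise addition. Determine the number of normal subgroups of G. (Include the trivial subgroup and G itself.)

9

G is abelian, so every subgroup is normal.
G has 9 subgroups in total, hence 9 normal subgroups.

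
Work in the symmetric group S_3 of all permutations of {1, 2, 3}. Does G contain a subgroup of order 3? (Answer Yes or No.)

Yes

3 | 6. A subgroup of order 3 is {e, (1 2 3), (1 3 2)}.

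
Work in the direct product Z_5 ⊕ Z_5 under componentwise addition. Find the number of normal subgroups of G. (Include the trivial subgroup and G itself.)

8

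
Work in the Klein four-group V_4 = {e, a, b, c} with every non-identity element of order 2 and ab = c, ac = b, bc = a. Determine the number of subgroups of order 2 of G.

|G| = 4 and 2 | 4, so subgroups of order 2 are possible by Lagrange.
The subgroups of order 2 are: {e, a}; {e, b}; {e, c}.
So G has 3 subgroups of order 2.

3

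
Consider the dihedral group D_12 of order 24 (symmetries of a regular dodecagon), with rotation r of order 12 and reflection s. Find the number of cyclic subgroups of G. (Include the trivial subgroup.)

18

A cyclic subgroup of order d is generated by each of its φ(d) elements of order d, so the cyclic subgroups of order d number (#elements of order d)/φ(d).
Cyclic subgroups by order — order 1: 1; order 2: 13; order 3: 1; order 4: 1; order 6: 1; order 12: 1.
Total: 18.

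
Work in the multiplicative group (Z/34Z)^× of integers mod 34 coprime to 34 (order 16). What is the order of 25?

8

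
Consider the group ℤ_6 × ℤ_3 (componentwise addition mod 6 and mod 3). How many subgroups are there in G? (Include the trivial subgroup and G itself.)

12

|G| = 18, so by Lagrange every subgroup order divides 18. Divisors: 1, 2, 3, 6, 9, 18.
Subgroups by order — order 1: 1; order 2: 1; order 3: 4; order 6: 4; order 9: 1; order 18: 1.
Total: 1 + 1 + 4 + 4 + 1 + 1 = 12.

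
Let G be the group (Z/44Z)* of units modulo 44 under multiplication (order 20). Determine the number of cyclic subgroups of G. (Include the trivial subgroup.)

Group the elements of G by the cyclic subgroup they generate; each cyclic subgroup of order d accounts for φ(d) elements.
Cyclic subgroups by order — order 1: 1; order 2: 3; order 5: 1; order 10: 3.
Total: 8.

8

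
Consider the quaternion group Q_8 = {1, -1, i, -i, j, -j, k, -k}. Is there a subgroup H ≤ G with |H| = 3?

3 does not divide |G| = 8, so by Lagrange no subgroup of order 3 exists.

No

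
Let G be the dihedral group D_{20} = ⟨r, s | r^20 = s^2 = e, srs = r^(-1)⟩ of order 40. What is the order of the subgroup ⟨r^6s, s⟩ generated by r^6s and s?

|⟨r^6s⟩| = 2 and |⟨s⟩| = 2, so |H| is a multiple of lcm(2, 2) = 2 and divides |G| = 40.
Closing under the operation: H = {e, r^2, r^4, r^6, r^8, r^10, r^12, r^14, r^16, r^18, s, r^2s, r^4s, r^6s, r^8s, r^10s, r^12s, r^14s, r^16s, r^18s}, so |H| = 20.

20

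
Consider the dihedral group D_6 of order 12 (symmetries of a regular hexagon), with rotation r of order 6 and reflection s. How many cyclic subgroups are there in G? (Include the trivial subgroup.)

10

Each element a generates a cyclic subgroup ⟨a⟩; distinct elements may generate the same one (a cyclic group of order d has φ(d) generators).
Cyclic subgroups by order — order 1: 1; order 2: 7; order 3: 1; order 6: 1.
Total: 10.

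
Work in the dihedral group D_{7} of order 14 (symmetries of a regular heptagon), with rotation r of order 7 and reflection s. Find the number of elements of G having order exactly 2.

7

The elements of order 2 are: s, rs, r^2s, r^3s, r^4s, r^5s, r^6s.
That's 7.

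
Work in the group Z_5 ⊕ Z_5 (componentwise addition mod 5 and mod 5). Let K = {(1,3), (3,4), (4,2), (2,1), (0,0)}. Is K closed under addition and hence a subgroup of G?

|K| = 5 divides |G| = 25, consistent with Lagrange.
K contains the identity, every element's inverse is in K, and K is closed under +: it is a subgroup.
In fact K = ⟨(2,1)⟩.

Yes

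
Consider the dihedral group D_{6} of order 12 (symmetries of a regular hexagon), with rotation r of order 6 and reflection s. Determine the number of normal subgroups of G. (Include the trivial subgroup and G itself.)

G has 16 subgroups. Checking conjugation-invariance by order — order 1: 1/1 normal; order 2: 1/7 normal; order 3: 1/1 normal; order 4: 0/3 normal; order 6: 3/3 normal; order 12: 1/1 normal.
Total normal subgroups: 7.

7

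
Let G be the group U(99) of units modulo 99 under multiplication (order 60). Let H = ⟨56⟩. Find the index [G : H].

|⟨56⟩| = 6 and |G| = 60.
By Lagrange, [G : H] = |G|/|H| = 60/6 = 10.

10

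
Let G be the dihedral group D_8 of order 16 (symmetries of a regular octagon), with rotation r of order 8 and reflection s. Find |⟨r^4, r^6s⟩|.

|⟨r^4⟩| = 2 and |⟨r^6s⟩| = 2, so |H| is a multiple of lcm(2, 2) = 2 and divides |G| = 16.
Closing under the operation: H = {e, r^4, r^2s, r^6s}, so |H| = 4.

4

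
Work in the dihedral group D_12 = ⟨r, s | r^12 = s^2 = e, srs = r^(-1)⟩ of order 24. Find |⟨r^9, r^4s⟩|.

|⟨r^9⟩| = 4 and |⟨r^4s⟩| = 2, so |H| is a multiple of lcm(4, 2) = 4 and divides |G| = 24.
Closing under the operation: H = {e, r^3, r^6, r^9, rs, r^4s, r^7s, r^10s}, so |H| = 8.

8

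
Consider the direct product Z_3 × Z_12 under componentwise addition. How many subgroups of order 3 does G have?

4

|G| = 36 and 3 | 36, so subgroups of order 3 are possible by Lagrange.
The subgroups of order 3 are: {(0,0), (0,4), (0,8)}; {(0,0), (1,0), (2,0)}; {(0,0), (1,4), (2,8)}; {(0,0), (1,8), (2,4)}.
So G has 4 subgroups of order 3.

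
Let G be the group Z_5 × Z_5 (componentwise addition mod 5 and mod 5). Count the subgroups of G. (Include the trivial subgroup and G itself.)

8

|G| = 25, so by Lagrange every subgroup order divides 25. Divisors: 1, 5, 25.
Subgroups by order — order 1: 1; order 5: 6; order 25: 1.
Total: 1 + 6 + 1 = 8.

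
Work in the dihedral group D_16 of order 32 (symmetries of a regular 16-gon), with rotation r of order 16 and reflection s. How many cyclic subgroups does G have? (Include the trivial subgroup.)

Each element a generates a cyclic subgroup ⟨a⟩; distinct elements may generate the same one (a cyclic group of order d has φ(d) generators).
Cyclic subgroups by order — order 1: 1; order 2: 17; order 4: 1; order 8: 1; order 16: 1.
Total: 21.

21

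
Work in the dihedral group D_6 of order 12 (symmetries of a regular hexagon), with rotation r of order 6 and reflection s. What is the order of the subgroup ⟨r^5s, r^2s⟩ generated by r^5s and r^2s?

4

|⟨r^5s⟩| = 2 and |⟨r^2s⟩| = 2, so |H| is a multiple of lcm(2, 2) = 2 and divides |G| = 12.
Closing under the operation: H = {e, r^3, r^2s, r^5s}, so |H| = 4.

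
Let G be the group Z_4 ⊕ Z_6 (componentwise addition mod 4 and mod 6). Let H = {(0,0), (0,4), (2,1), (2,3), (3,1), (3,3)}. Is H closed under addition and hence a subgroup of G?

(3,3) ∈ H but its inverse (1,3) ∉ H, so H is not a subgroup.

No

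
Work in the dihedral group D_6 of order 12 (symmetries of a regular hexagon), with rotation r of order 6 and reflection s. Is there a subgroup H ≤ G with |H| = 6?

Yes

6 | 12. A subgroup of order 6 is {e, r, r^2, r^3, r^4, r^5}.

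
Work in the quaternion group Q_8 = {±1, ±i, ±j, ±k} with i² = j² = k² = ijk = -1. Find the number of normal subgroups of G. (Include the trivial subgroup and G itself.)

6

G has 6 subgroups. Checking conjugation-invariance by order — order 1: 1/1 normal; order 2: 1/1 normal; order 4: 3/3 normal; order 8: 1/1 normal.
Total normal subgroups: 6.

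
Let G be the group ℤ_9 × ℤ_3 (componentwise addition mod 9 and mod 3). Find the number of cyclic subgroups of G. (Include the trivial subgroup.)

A cyclic subgroup of order d is generated by each of its φ(d) elements of order d, so the cyclic subgroups of order d number (#elements of order d)/φ(d).
Cyclic subgroups by order — order 1: 1; order 3: 4; order 9: 3.
Total: 8.

8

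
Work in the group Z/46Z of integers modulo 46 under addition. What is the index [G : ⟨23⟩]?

|⟨23⟩| = 2 and |G| = 46.
By Lagrange, [G : H] = |G|/|H| = 46/2 = 23.

23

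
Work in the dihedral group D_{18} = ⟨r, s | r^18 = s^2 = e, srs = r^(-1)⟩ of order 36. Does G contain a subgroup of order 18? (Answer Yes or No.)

Yes

18 | 36. A subgroup of order 18 is {e, r, r^2, r^3, r^4, r^5, r^6, r^7, r^8, r^9, r^10, r^11, r^12, r^13, r^14, r^15, r^16, r^17}.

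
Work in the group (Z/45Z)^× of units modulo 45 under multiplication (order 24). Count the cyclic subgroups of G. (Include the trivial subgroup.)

12

Group the elements of G by the cyclic subgroup they generate; each cyclic subgroup of order d accounts for φ(d) elements.
Cyclic subgroups by order — order 1: 1; order 2: 3; order 3: 1; order 4: 2; order 6: 3; order 12: 2.
Total: 12.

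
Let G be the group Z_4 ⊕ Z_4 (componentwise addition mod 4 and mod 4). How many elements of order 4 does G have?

An element (a,b) has order lcm(ord(a), ord(b)); count pairs with lcm equal to 4.
Enumerating gives 12 such elements.

12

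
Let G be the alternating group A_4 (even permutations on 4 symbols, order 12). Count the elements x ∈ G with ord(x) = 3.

The elements of order 3 are: (2 3 4), (2 4 3), (1 2 3), (1 2 4), (1 3 2), (1 3 4), (1 4 2), (1 4 3).
That's 8.

8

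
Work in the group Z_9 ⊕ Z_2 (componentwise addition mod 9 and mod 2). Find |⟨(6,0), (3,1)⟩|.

|⟨(6,0)⟩| = 3 and |⟨(3,1)⟩| = 6, so |H| is a multiple of lcm(3, 6) = 6 and divides |G| = 18.
Closing under the operation: H = {(0,0), (0,1), (3,0), (3,1), (6,0), (6,1)}, so |H| = 6.

6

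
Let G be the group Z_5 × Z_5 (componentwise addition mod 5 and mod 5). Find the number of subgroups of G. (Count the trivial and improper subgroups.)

8

|G| = 25, so by Lagrange every subgroup order divides 25. Divisors: 1, 5, 25.
Subgroups by order — order 1: 1; order 5: 6; order 25: 1.
Total: 1 + 6 + 1 = 8.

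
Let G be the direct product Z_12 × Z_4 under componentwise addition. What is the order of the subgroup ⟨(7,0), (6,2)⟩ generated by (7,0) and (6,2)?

24

|⟨(7,0)⟩| = 12 and |⟨(6,2)⟩| = 2, so |H| is a multiple of lcm(12, 2) = 12 and divides |G| = 48.
Closing under the operation: H = {(0,0), (0,2), (1,0), (1,2), (2,0), (2,2), (3,0), (3,2), (4,0), (4,2), (5,0), (5,2), (6,0), (6,2), (7,0), (7,2), (8,0), (8,2), (9,0), (9,2), (10,0), (10,2), (11,0), (11,2)}, so |H| = 24.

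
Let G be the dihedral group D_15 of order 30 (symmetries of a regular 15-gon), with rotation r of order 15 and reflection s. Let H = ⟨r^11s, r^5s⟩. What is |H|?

10

|⟨r^11s⟩| = 2 and |⟨r^5s⟩| = 2, so |H| is a multiple of lcm(2, 2) = 2 and divides |G| = 30.
Closing under the operation: H = {e, r^3, r^6, r^9, r^12, r^2s, r^5s, r^8s, r^11s, r^14s}, so |H| = 10.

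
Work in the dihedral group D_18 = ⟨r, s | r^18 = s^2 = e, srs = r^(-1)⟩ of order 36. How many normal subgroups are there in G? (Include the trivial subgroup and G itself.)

9

G has 45 subgroups. Checking conjugation-invariance by order — order 1: 1/1 normal; order 2: 1/19 normal; order 3: 1/1 normal; order 4: 0/9 normal; order 6: 1/7 normal; order 9: 1/1 normal; order 12: 0/3 normal; order 18: 3/3 normal; order 36: 1/1 normal.
Total normal subgroups: 9.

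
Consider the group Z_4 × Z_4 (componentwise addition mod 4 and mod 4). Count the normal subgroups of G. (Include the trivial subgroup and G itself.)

15

G is abelian, so every subgroup is normal.
G has 15 subgroups in total, hence 15 normal subgroups.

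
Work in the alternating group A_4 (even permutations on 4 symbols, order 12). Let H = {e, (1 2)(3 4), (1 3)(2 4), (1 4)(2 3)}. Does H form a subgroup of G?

Yes

|H| = 4 divides |G| = 12, consistent with Lagrange.
H contains the identity, every element's inverse is in H, and H is closed under ∘: it is a subgroup.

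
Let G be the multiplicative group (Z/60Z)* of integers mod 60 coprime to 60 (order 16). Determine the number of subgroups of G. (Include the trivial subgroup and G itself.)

|G| = 16, so by Lagrange every subgroup order divides 16. Divisors: 1, 2, 4, 8, 16.
Subgroups by order — order 1: 1; order 2: 7; order 4: 11; order 8: 7; order 16: 1.
Total: 1 + 7 + 11 + 7 + 1 = 27.

27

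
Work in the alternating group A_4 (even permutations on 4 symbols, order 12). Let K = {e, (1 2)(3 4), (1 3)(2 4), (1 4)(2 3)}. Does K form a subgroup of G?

|K| = 4 divides |G| = 12, consistent with Lagrange.
K contains the identity, every element's inverse is in K, and K is closed under ∘: it is a subgroup.

Yes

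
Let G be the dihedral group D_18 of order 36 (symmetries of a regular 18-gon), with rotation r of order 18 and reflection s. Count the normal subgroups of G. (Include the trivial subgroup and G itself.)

9

G has 45 subgroups. Checking conjugation-invariance by order — order 1: 1/1 normal; order 2: 1/19 normal; order 3: 1/1 normal; order 4: 0/9 normal; order 6: 1/7 normal; order 9: 1/1 normal; order 12: 0/3 normal; order 18: 3/3 normal; order 36: 1/1 normal.
Total normal subgroups: 9.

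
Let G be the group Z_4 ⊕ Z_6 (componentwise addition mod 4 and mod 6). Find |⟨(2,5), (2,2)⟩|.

|⟨(2,5)⟩| = 6 and |⟨(2,2)⟩| = 6, so |H| is a multiple of lcm(6, 6) = 6 and divides |G| = 24.
Closing under the operation: H = {(0,0), (0,1), (0,2), (0,3), (0,4), (0,5), (2,0), (2,1), (2,2), (2,3), (2,4), (2,5)}, so |H| = 12.

12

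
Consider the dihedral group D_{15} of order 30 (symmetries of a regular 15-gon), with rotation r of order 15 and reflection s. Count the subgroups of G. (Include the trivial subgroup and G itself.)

28

|G| = 30, so by Lagrange every subgroup order divides 30. Divisors: 1, 2, 3, 5, 6, 10, 15, 30.
Subgroups by order — order 1: 1; order 2: 15; order 3: 1; order 5: 1; order 6: 5; order 10: 3; order 15: 1; order 30: 1.
Total: 1 + 15 + 1 + 1 + 5 + 3 + 1 + 1 = 28.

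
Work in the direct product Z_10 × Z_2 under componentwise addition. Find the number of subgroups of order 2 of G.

|G| = 20 and 2 | 20, so subgroups of order 2 are possible by Lagrange.
The subgroups of order 2 are: {(0,0), (0,1)}; {(0,0), (5,0)}; {(0,0), (5,1)}.
So G has 3 subgroups of order 2.

3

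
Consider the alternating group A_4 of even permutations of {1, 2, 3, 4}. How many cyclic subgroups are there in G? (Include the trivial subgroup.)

Each element a generates a cyclic subgroup ⟨a⟩; distinct elements may generate the same one (a cyclic group of order d has φ(d) generators).
Cyclic subgroups by order — order 1: 1; order 2: 3; order 3: 4.
Total: 8.

8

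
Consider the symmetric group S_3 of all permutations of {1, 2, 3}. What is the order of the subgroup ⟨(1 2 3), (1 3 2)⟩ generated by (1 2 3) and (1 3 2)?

3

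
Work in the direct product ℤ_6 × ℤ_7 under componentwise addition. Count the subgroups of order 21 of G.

1

|G| = 42 and 21 | 42, so subgroups of order 21 are possible by Lagrange.
The subgroups of order 21 are: {(0,0), (0,1), (0,2), (0,3), (0,4), (0,5), (0,6), (2,0), (2,1), (2,2), (2,3), (2,4), (2,5), (2,6), (4,0), (4,1), (4,2), (4,3), (4,4), (4,5), (4,6)}.
So G has 1 subgroup of order 21.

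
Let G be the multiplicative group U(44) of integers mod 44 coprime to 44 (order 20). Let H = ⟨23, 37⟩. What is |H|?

10

|⟨23⟩| = 2 and |⟨37⟩| = 5, so |H| is a multiple of lcm(2, 5) = 10 and divides |G| = 20.
Closing under the operation: H = {1, 3, 5, 9, 15, 23, 25, 27, 31, 37}, so |H| = 10.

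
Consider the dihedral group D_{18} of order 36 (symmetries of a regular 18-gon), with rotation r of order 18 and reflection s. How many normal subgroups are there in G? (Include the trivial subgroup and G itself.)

G has 45 subgroups. Checking conjugation-invariance by order — order 1: 1/1 normal; order 2: 1/19 normal; order 3: 1/1 normal; order 4: 0/9 normal; order 6: 1/7 normal; order 9: 1/1 normal; order 12: 0/3 normal; order 18: 3/3 normal; order 36: 1/1 normal.
Total normal subgroups: 9.

9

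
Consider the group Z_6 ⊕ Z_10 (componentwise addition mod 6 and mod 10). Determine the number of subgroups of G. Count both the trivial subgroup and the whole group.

|G| = 60, so by Lagrange every subgroup order divides 60. Divisors: 1, 2, 3, 4, 5, 6, 10, 12, 15, 20, 30, 60.
Subgroups by order — order 1: 1; order 2: 3; order 3: 1; order 4: 1; order 5: 1; order 6: 3; order 10: 3; order 12: 1; order 15: 1; order 20: 1; order 30: 3; order 60: 1.
Total: 1 + 3 + 1 + 1 + 1 + 3 + 3 + 1 + 1 + 1 + 3 + 1 = 20.

20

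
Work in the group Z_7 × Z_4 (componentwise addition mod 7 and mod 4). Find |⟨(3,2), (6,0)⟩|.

|⟨(3,2)⟩| = 14 and |⟨(6,0)⟩| = 7, so |H| is a multiple of lcm(14, 7) = 14 and divides |G| = 28.
Closing under the operation: H = {(0,0), (0,2), (1,0), (1,2), (2,0), (2,2), (3,0), (3,2), (4,0), (4,2), (5,0), (5,2), (6,0), (6,2)}, so |H| = 14.

14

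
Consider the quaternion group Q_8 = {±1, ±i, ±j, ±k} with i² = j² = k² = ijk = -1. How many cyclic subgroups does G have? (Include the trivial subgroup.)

Group the elements of G by the cyclic subgroup they generate; each cyclic subgroup of order d accounts for φ(d) elements.
Cyclic subgroups by order — order 1: 1; order 2: 1; order 4: 3.
Total: 5.

5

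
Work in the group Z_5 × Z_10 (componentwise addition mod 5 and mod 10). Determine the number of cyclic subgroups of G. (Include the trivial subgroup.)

A cyclic subgroup of order d is generated by each of its φ(d) elements of order d, so the cyclic subgroups of order d number (#elements of order d)/φ(d).
Cyclic subgroups by order — order 1: 1; order 2: 1; order 5: 6; order 10: 6.
Total: 14.

14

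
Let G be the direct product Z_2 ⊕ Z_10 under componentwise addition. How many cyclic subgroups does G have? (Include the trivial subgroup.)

8

Each element a generates a cyclic subgroup ⟨a⟩; distinct elements may generate the same one (a cyclic group of order d has φ(d) generators).
Cyclic subgroups by order — order 1: 1; order 2: 3; order 5: 1; order 10: 3.
Total: 8.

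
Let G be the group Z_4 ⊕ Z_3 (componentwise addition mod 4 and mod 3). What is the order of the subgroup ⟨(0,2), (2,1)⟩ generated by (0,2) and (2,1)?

6

|⟨(0,2)⟩| = 3 and |⟨(2,1)⟩| = 6, so |H| is a multiple of lcm(3, 6) = 6 and divides |G| = 12.
Closing under the operation: H = {(0,0), (0,1), (0,2), (2,0), (2,1), (2,2)}, so |H| = 6.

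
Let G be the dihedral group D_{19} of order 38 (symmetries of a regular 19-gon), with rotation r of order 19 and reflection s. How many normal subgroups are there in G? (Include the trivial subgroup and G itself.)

G has 22 subgroups. Checking conjugation-invariance by order — order 1: 1/1 normal; order 2: 0/19 normal; order 19: 1/1 normal; order 38: 1/1 normal.
Total normal subgroups: 3.

3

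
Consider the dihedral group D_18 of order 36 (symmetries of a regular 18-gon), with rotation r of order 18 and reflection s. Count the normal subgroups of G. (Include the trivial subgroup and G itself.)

G has 45 subgroups. Checking conjugation-invariance by order — order 1: 1/1 normal; order 2: 1/19 normal; order 3: 1/1 normal; order 4: 0/9 normal; order 6: 1/7 normal; order 9: 1/1 normal; order 12: 0/3 normal; order 18: 3/3 normal; order 36: 1/1 normal.
Total normal subgroups: 9.

9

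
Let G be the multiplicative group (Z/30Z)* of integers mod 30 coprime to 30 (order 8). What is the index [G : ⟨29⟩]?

4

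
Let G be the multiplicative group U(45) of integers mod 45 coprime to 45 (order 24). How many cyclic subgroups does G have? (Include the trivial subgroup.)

Group the elements of G by the cyclic subgroup they generate; each cyclic subgroup of order d accounts for φ(d) elements.
Cyclic subgroups by order — order 1: 1; order 2: 3; order 3: 1; order 4: 2; order 6: 3; order 12: 2.
Total: 12.

12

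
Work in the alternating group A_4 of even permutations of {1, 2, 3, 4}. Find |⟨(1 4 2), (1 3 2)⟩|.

|⟨(1 4 2)⟩| = 3 and |⟨(1 3 2)⟩| = 3, so |H| is a multiple of lcm(3, 3) = 3 and divides |G| = 12.
Closing {(1 4 2), (1 3 2)} under the group operation gives all of G, so |H| = 12.

12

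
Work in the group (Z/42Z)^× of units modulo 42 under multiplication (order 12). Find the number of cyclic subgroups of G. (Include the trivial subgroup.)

Group the elements of G by the cyclic subgroup they generate; each cyclic subgroup of order d accounts for φ(d) elements.
Cyclic subgroups by order — order 1: 1; order 2: 3; order 3: 1; order 6: 3.
Total: 8.

8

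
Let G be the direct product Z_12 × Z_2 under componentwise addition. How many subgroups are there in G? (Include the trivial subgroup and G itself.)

16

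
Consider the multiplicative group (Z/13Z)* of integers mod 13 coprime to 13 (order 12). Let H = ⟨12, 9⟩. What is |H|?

|⟨12⟩| = 2 and |⟨9⟩| = 3, so |H| is a multiple of lcm(2, 3) = 6 and divides |G| = 12.
Closing under the operation: H = {1, 3, 4, 9, 10, 12}, so |H| = 6.

6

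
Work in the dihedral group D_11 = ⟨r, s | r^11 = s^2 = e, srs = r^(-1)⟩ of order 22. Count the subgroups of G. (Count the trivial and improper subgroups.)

14

|G| = 22, so by Lagrange every subgroup order divides 22. Divisors: 1, 2, 11, 22.
Subgroups by order — order 1: 1; order 2: 11; order 11: 1; order 22: 1.
Total: 1 + 11 + 1 + 1 = 14.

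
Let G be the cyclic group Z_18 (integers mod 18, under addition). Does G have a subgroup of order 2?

Yes

2 | 18. A subgroup of order 2 is {0, 9}.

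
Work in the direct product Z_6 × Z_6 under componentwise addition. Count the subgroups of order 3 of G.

4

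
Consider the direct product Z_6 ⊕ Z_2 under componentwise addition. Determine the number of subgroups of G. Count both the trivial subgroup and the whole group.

10

|G| = 12, so by Lagrange every subgroup order divides 12. Divisors: 1, 2, 3, 4, 6, 12.
Subgroups by order — order 1: 1; order 2: 3; order 3: 1; order 4: 1; order 6: 3; order 12: 1.
Total: 1 + 3 + 1 + 1 + 3 + 1 = 10.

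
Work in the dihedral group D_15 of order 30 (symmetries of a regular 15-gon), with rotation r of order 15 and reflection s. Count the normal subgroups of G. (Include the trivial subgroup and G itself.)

5

G has 28 subgroups. Checking conjugation-invariance by order — order 1: 1/1 normal; order 2: 0/15 normal; order 3: 1/1 normal; order 5: 1/1 normal; order 6: 0/5 normal; order 10: 0/3 normal; order 15: 1/1 normal; order 30: 1/1 normal.
Total normal subgroups: 5.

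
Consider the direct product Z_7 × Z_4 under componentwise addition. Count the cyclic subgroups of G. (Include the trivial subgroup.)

6

Group the elements of G by the cyclic subgroup they generate; each cyclic subgroup of order d accounts for φ(d) elements.
Cyclic subgroups by order — order 1: 1; order 2: 1; order 4: 1; order 7: 1; order 14: 1; order 28: 1.
Total: 6.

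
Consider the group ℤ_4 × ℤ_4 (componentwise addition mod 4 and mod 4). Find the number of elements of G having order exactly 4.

12

An element (a,b) has order lcm(ord(a), ord(b)); count pairs with lcm equal to 4.
Enumerating gives 12 such elements.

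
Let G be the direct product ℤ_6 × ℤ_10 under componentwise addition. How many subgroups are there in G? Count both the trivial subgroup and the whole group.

20

|G| = 60, so by Lagrange every subgroup order divides 60. Divisors: 1, 2, 3, 4, 5, 6, 10, 12, 15, 20, 30, 60.
Subgroups by order — order 1: 1; order 2: 3; order 3: 1; order 4: 1; order 5: 1; order 6: 3; order 10: 3; order 12: 1; order 15: 1; order 20: 1; order 30: 3; order 60: 1.
Total: 1 + 3 + 1 + 1 + 1 + 3 + 3 + 1 + 1 + 1 + 3 + 1 = 20.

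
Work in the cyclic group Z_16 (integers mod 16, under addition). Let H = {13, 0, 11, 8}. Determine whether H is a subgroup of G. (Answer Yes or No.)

11 ∈ H but its inverse 5 ∉ H, so H is not a subgroup.

No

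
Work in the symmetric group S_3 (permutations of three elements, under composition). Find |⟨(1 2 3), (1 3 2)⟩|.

|⟨(1 2 3)⟩| = 3 and |⟨(1 3 2)⟩| = 3, so |H| is a multiple of lcm(3, 3) = 3 and divides |G| = 6.
Closing under the operation: H = {e, (1 2 3), (1 3 2)}, so |H| = 3.

3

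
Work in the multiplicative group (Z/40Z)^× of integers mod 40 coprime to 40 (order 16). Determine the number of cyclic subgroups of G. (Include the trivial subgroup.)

Each element a generates a cyclic subgroup ⟨a⟩; distinct elements may generate the same one (a cyclic group of order d has φ(d) generators).
Cyclic subgroups by order — order 1: 1; order 2: 7; order 4: 4.
Total: 12.

12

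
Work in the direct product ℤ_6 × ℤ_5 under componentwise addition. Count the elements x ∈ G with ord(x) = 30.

8

An element (a,b) has order lcm(ord(a), ord(b)); count pairs with lcm equal to 30.
Enumerating gives 8 such elements.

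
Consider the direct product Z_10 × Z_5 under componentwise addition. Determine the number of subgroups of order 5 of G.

|G| = 50 and 5 | 50, so subgroups of order 5 are possible by Lagrange.
The subgroups of order 5 are: {(0,0), (0,1), (0,2), (0,3), (0,4)}; {(0,0), (2,0), (4,0), (6,0), (8,0)}; {(0,0), (2,1), (4,2), (6,3), (8,4)}; {(0,0), (2,2), (4,4), (6,1), (8,3)}; … (6 in all).
So G has 6 subgroups of order 5.

6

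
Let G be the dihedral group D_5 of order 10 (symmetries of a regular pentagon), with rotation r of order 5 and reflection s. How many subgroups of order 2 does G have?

|G| = 10 and 2 | 10, so subgroups of order 2 are possible by Lagrange.
The subgroups of order 2 are: {e, r^2s}; {e, r^3s}; {e, r^4s}; {e, rs}; … (5 in all).
So G has 5 subgroups of order 2.

5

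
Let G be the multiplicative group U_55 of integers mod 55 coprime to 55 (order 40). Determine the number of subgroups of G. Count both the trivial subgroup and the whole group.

|G| = 40, so by Lagrange every subgroup order divides 40. Divisors: 1, 2, 4, 5, 8, 10, 20, 40.
Subgroups by order — order 1: 1; order 2: 3; order 4: 3; order 5: 1; order 8: 1; order 10: 3; order 20: 3; order 40: 1.
Total: 1 + 3 + 3 + 1 + 1 + 3 + 3 + 1 = 16.

16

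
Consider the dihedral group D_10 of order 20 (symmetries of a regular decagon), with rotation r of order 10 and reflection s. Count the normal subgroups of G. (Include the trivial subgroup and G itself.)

7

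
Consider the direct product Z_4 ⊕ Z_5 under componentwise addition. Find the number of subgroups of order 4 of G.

|G| = 20 and 4 | 20, so subgroups of order 4 are possible by Lagrange.
The subgroups of order 4 are: {(0,0), (1,0), (2,0), (3,0)}.
So G has 1 subgroup of order 4.

1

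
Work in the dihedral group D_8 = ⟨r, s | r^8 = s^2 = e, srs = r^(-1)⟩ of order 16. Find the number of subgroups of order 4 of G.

5

|G| = 16 and 4 | 16, so subgroups of order 4 are possible by Lagrange.
The subgroups of order 4 are: {e, r^2, r^4, r^6}; {e, r^4, r^2s, r^6s}; {e, r^4, r^3s, r^7s}; {e, r^4, s, r^4s}; … (5 in all).
So G has 5 subgroups of order 4.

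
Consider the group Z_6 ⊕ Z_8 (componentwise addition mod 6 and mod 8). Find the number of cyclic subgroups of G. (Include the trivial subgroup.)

16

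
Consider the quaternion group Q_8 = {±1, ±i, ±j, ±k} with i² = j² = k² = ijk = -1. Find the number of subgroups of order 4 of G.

3

|G| = 8 and 4 | 8, so subgroups of order 4 are possible by Lagrange.
The subgroups of order 4 are: {1, -1, i, -i}; {1, -1, j, -j}; {1, -1, k, -k}.
So G has 3 subgroups of order 4.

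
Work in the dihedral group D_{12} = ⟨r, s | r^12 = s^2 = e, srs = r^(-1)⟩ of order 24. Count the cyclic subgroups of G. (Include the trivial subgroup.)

18

Each element a generates a cyclic subgroup ⟨a⟩; distinct elements may generate the same one (a cyclic group of order d has φ(d) generators).
Cyclic subgroups by order — order 1: 1; order 2: 13; order 3: 1; order 4: 1; order 6: 1; order 12: 1.
Total: 18.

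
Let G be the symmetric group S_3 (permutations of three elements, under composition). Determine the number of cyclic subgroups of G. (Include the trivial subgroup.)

5

Group the elements of G by the cyclic subgroup they generate; each cyclic subgroup of order d accounts for φ(d) elements.
Cyclic subgroups by order — order 1: 1; order 2: 3; order 3: 1.
Total: 5.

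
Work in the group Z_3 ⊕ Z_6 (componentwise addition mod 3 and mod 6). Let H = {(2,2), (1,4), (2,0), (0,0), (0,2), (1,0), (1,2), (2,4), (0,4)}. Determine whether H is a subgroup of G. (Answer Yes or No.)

|H| = 9 divides |G| = 18, consistent with Lagrange.
H contains the identity, every element's inverse is in H, and H is closed under +: it is a subgroup.

Yes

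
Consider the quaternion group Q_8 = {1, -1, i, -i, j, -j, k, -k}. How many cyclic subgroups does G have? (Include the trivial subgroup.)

5

Each element a generates a cyclic subgroup ⟨a⟩; distinct elements may generate the same one (a cyclic group of order d has φ(d) generators).
Cyclic subgroups by order — order 1: 1; order 2: 1; order 4: 3.
Total: 5.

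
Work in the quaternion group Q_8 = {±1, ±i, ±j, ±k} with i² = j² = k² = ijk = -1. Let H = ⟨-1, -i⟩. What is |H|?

4

|⟨-1⟩| = 2 and |⟨-i⟩| = 4, so |H| is a multiple of lcm(2, 4) = 4 and divides |G| = 8.
Closing under the operation: H = {1, -1, i, -i}, so |H| = 4.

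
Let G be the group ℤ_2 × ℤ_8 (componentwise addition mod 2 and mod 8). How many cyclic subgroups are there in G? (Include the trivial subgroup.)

8

A cyclic subgroup of order d is generated by each of its φ(d) elements of order d, so the cyclic subgroups of order d number (#elements of order d)/φ(d).
Cyclic subgroups by order — order 1: 1; order 2: 3; order 4: 2; order 8: 2.
Total: 8.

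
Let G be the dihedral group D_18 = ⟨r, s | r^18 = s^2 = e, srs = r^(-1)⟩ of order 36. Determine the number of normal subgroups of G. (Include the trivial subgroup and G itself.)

9

G has 45 subgroups. Checking conjugation-invariance by order — order 1: 1/1 normal; order 2: 1/19 normal; order 3: 1/1 normal; order 4: 0/9 normal; order 6: 1/7 normal; order 9: 1/1 normal; order 12: 0/3 normal; order 18: 3/3 normal; order 36: 1/1 normal.
Total normal subgroups: 9.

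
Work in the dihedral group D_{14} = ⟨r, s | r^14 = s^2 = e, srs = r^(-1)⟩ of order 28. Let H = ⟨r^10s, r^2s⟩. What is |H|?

14

|⟨r^10s⟩| = 2 and |⟨r^2s⟩| = 2, so |H| is a multiple of lcm(2, 2) = 2 and divides |G| = 28.
Closing under the operation: H = {e, r^2, r^4, r^6, r^8, r^10, r^12, s, r^2s, r^4s, r^6s, r^8s, r^10s, r^12s}, so |H| = 14.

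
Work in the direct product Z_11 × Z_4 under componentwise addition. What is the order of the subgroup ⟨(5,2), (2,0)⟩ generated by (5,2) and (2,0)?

22

|⟨(5,2)⟩| = 22 and |⟨(2,0)⟩| = 11, so |H| is a multiple of lcm(22, 11) = 22 and divides |G| = 44.
Closing under the operation: H = {(0,0), (0,2), (1,0), (1,2), (2,0), (2,2), (3,0), (3,2), (4,0), (4,2), (5,0), (5,2), (6,0), (6,2), (7,0), (7,2), (8,0), (8,2), (9,0), (9,2), (10,0), (10,2)}, so |H| = 22.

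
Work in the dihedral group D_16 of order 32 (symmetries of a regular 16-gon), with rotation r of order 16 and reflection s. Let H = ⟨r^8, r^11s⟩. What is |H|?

|⟨r^8⟩| = 2 and |⟨r^11s⟩| = 2, so |H| is a multiple of lcm(2, 2) = 2 and divides |G| = 32.
Closing under the operation: H = {e, r^8, r^3s, r^11s}, so |H| = 4.

4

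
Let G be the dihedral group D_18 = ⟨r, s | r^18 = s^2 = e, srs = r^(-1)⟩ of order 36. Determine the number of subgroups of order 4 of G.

9

|G| = 36 and 4 | 36, so subgroups of order 4 are possible by Lagrange.
The subgroups of order 4 are: {e, r^9, rs, r^10s}; {e, r^9, r^2s, r^11s}; {e, r^9, r^3s, r^12s}; {e, r^9, r^4s, r^13s}; … (9 in all).
So G has 9 subgroups of order 4.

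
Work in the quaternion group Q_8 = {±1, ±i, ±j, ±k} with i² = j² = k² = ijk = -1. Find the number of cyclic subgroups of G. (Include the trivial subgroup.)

A cyclic subgroup of order d is generated by each of its φ(d) elements of order d, so the cyclic subgroups of order d number (#elements of order d)/φ(d).
Cyclic subgroups by order — order 1: 1; order 2: 1; order 4: 3.
Total: 5.

5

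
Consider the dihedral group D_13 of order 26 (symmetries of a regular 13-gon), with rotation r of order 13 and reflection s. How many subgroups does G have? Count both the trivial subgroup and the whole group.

16

|G| = 26, so by Lagrange every subgroup order divides 26. Divisors: 1, 2, 13, 26.
Subgroups by order — order 1: 1; order 2: 13; order 13: 1; order 26: 1.
Total: 1 + 13 + 1 + 1 = 16.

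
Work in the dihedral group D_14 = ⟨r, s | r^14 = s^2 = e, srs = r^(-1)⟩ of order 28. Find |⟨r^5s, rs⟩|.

|⟨r^5s⟩| = 2 and |⟨rs⟩| = 2, so |H| is a multiple of lcm(2, 2) = 2 and divides |G| = 28.
Closing under the operation: H = {e, r^2, r^4, r^6, r^8, r^10, r^12, rs, r^3s, r^5s, r^7s, r^9s, r^11s, r^13s}, so |H| = 14.

14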